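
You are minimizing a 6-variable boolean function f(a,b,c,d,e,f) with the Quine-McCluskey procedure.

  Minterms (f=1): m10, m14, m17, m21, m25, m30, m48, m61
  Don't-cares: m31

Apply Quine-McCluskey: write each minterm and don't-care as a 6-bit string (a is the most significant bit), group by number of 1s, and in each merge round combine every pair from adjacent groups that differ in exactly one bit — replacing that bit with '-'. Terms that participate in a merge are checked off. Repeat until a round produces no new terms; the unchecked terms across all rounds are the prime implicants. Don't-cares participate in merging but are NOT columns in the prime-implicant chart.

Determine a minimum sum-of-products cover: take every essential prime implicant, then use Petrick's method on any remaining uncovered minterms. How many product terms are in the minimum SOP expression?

size-2^0 implicants → 001010(✓)  001110(✓)  010001(✓)  010101(✓)  011001(✓)  011110(✓)  011111(✓)  110000  111101
size-2^1 implicants → 0-1110  001-10  01-001  010-01  01111-
Unchecked terms (primes): 0-1110, 001-10, 01-001, 010-01, 01111-, 110000, 111101
Minterm coverage:
  m10 ⊆ 001-10 [E]
  m14 ⊆ 0-1110,001-10
  m17 ⊆ 01-001,010-01
  m21 ⊆ 010-01 [E]
  m25 ⊆ 01-001 [E]
  m30 ⊆ 0-1110,01111-
  m48 ⊆ 110000 [E]
  m61 ⊆ 111101 [E]
E = {001-10, 01-001, 010-01, 110000, 111101}
Petrick residual → 0-1110
Cover = a'cdef' + a'b'cef' + a'bd'e'f + a'bc'e'f + abc'd'e'f' + abcde'f  |cover|=6

6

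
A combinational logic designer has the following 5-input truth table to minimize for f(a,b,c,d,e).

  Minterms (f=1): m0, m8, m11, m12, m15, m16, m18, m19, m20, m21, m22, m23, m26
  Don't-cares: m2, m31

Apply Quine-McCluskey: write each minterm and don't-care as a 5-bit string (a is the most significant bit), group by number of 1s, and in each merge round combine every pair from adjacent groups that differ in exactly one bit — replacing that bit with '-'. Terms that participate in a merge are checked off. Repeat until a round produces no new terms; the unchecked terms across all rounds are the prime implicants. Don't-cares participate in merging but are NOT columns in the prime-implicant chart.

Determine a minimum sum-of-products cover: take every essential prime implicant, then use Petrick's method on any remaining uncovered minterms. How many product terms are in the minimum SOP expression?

6

size-2^0 implicants → 00000(✓)  00010(✓)  01000(✓)  01011(✓)  01100(✓)  01111(✓)  10000(✓)  10010(✓)  10011(✓)  10100(✓)  10101(✓)  10110(✓)  10111(✓)  11010(✓)  11111(✓)
size-2^1 implicants → -0000(✓)  -0010(✓)  -1111  0-000  000-0(✓)  01-00  01-11  1-010  1-111  10-00(✓)  10-10(✓)  10-11(✓)  100-0(✓)  1001-(✓)  101-0(✓)  101-1(✓)  1010-(✓)  1011-(✓)
size-2^2 implicants → -00-0  10--0  10-1-  101--
Unchecked terms (primes): -00-0, -1111, 0-000, 01-00, 01-11, 1-010, 1-111, 10--0, 10-1-, 101--
Minterm coverage:
  m0 ⊆ -00-0,0-000
  m8 ⊆ 0-000,01-00
  m11 ⊆ 01-11 [E]
  m12 ⊆ 01-00 [E]
  m15 ⊆ -1111,01-11
  m16 ⊆ -00-0,10--0
  m18 ⊆ -00-0,1-010,10--0,10-1-
  m19 ⊆ 10-1- [E]
  m20 ⊆ 10--0,101--
  m21 ⊆ 101-- [E]
  m22 ⊆ 10--0,10-1-,101--
  m23 ⊆ 1-111,10-1-,101--
  m26 ⊆ 1-010 [E]
E = {01-00, 01-11, 1-010, 10-1-, 101--}
Petrick residual → -00-0
Cover = b'c'e' + a'bd'e' + a'bde + ac'de' + ab'd + ab'c  |cover|=6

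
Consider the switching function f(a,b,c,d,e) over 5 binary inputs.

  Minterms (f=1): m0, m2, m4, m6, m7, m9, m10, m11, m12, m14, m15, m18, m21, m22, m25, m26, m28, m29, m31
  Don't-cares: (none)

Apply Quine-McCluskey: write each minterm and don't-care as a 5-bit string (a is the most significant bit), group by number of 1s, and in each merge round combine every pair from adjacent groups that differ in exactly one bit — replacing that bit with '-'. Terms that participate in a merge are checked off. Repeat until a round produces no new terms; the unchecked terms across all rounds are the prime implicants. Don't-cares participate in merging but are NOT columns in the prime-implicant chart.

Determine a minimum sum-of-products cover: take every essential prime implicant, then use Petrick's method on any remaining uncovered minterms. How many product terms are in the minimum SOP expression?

size-2^0 implicants → 00000(✓)  00010(✓)  00100(✓)  00110(✓)  00111(✓)  01001(✓)  01010(✓)  01011(✓)  01100(✓)  01110(✓)  01111(✓)  10010(✓)  10101(✓)  10110(✓)  11001(✓)  11010(✓)  11100(✓)  11101(✓)  11111(✓)
size-2^1 implicants → -0010(✓)  -0110(✓)  -1001  -1010(✓)  -1100  -1111  0-010(✓)  0-100(✓)  0-110(✓)  0-111(✓)  00-00(✓)  00-10(✓)  000-0(✓)  001-0(✓)  0011-(✓)  01-10(✓)  01-11(✓)  010-1  0101-(✓)  011-0(✓)  0111-(✓)  1-010(✓)  1-101  10-10(✓)  11-01  111-1  1110-
size-2^2 implicants → --010  -0-10  0--10  0-1-0  0-11-  00--0  01-1-
Unchecked terms (primes): --010, -0-10, -1001, -1100, -1111, 0--10, 0-1-0, 0-11-, 00--0, 01-1-, 010-1, 1-101, 11-01, 111-1, 1110-
Minterm coverage:
  m0 ⊆ 00--0 [E]
  m2 ⊆ --010,-0-10,0--10,00--0
  m4 ⊆ 0-1-0,00--0
  m6 ⊆ -0-10,0--10,0-1-0,0-11-,00--0
  m7 ⊆ 0-11- [E]
  m9 ⊆ -1001,010-1
  m10 ⊆ --010,0--10,01-1-
  m11 ⊆ 01-1-,010-1
  m12 ⊆ -1100,0-1-0
  m14 ⊆ 0--10,0-1-0,0-11-,01-1-
  m15 ⊆ -1111,0-11-,01-1-
  m18 ⊆ --010,-0-10
  m21 ⊆ 1-101 [E]
  m22 ⊆ -0-10 [E]
  m25 ⊆ -1001,11-01
  m26 ⊆ --010 [E]
  m28 ⊆ -1100,1110-
  m29 ⊆ 1-101,11-01,111-1,1110-
  m31 ⊆ -1111,111-1
E = {--010, -0-10, 0-11-, 00--0, 1-101}
Petrick residual → -1001, -1100, -1111, 01-1-
Cover = c'de' + b'de' + bc'd'e + bcd'e' + bcde + a'cd + a'b'e' + a'bd + acd'e  |cover|=9

9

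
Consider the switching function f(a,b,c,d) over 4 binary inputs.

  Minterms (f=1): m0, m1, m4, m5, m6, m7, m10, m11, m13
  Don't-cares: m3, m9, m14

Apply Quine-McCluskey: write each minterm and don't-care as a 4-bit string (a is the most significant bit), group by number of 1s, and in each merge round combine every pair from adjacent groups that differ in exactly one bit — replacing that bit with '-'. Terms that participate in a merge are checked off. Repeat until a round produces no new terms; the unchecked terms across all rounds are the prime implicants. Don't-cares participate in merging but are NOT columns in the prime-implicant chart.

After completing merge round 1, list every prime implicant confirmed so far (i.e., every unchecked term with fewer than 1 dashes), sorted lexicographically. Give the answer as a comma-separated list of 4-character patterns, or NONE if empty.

NONE

[col 0] 0000*, 0001*, 0011*, 0100*, 0101*, 0110*, 0111*, 1001*, 1010*, 1011*, 1101*, 1110*
[col 1] -001*, -011*, -101*, -110, 0-00*, 0-01*, 0-11*, 00-1*, 000-*, 01-0*, 01-1*, 010-*, 011-*, 1-01*, 1-10, 10-1*, 101-
[col 2] --01, -0-1, 0--1, 0-0-, 01--
Prime implicants: --01, -0-1, -110, 0--1, 0-0-, 01--, 1-10, 101-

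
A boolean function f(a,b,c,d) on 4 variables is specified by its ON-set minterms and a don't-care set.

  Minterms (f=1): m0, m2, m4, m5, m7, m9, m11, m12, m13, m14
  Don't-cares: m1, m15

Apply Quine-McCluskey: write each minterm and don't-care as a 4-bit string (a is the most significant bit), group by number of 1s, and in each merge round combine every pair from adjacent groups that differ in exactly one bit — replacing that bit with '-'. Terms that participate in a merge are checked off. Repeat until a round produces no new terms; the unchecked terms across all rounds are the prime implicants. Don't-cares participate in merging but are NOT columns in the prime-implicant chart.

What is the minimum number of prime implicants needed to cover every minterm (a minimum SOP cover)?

5

[col 0] 0000*, 0001*, 0010*, 0100*, 0101*, 0111*, 1001*, 1011*, 1100*, 1101*, 1110*, 1111*
[col 1] -001*, -100*, -101*, -111*, 0-00*, 0-01*, 00-0, 000-*, 01-1*, 010-*, 1-01*, 1-11*, 10-1*, 11-0*, 11-1*, 110-*, 111-*
[col 2] --01, -1-1, -10-, 0-0-, 1--1, 11--
Prime implicants: --01, -1-1, -10-, 0-0-, 00-0, 1--1, 11--
PI chart (minterm → PIs covering it):
  0 | 0-0-,00-0
  2 | 00-0  (sole → essential)
  4 | -10-,0-0-
  5 | --01,-1-1,-10-,0-0-
  7 | -1-1  (sole → essential)
  9 | --01,1--1
  11 | 1--1  (sole → essential)
  12 | -10-,11--
  13 | --01,-1-1,-10-,1--1,11--
  14 | 11--  (sole → essential)
Essential prime implicants: -1-1, 00-0, 1--1, 11--
Petrick residual → -10-
Minimum SOP uses 5 PIs: bd + bc' + a'b'd' + ad + ab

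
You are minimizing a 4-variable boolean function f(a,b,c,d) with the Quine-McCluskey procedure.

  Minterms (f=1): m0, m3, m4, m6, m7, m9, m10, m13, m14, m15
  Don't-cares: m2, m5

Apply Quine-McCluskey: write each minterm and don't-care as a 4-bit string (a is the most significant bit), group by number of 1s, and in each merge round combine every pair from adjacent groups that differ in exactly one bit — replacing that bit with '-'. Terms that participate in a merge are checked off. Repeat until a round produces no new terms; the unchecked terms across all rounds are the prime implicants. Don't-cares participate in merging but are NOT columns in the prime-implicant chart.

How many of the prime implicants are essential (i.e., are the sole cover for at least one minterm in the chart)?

4

Round 0: 0000✓ 0010✓ 0011✓ 0100✓ 0101✓ 0110✓ 0111✓ 1001✓ 1010✓ 1101✓ 1110✓ 1111✓
Round 1: -010✓ -101✓ -110✓ -111✓ 0-00✓ 0-10✓ 0-11✓ 00-0✓ 001-✓ 01-0✓ 01-1✓ 010-✓ 011-✓ 1-01 1-10✓ 11-1✓ 111-✓
Round 2: --10 -1-1 -11- 0--0 0-1- 01--
PIs = {--10, -1-1, -11-, 0--0, 0-1-, 01--, 1-01}
Coverage chart:
  m0: 0--0 ←essential
  m3: 0-1- ←essential
  m4: 0--0,01--
  m6: --10,-11-,0--0,0-1-,01--
  m7: -1-1,-11-,0-1-,01--
  m9: 1-01 ←essential
  m10: --10 ←essential
  m13: -1-1,1-01
  m14: --10,-11-
  m15: -1-1,-11-
Essential: --10, 0--0, 0-1-, 1-01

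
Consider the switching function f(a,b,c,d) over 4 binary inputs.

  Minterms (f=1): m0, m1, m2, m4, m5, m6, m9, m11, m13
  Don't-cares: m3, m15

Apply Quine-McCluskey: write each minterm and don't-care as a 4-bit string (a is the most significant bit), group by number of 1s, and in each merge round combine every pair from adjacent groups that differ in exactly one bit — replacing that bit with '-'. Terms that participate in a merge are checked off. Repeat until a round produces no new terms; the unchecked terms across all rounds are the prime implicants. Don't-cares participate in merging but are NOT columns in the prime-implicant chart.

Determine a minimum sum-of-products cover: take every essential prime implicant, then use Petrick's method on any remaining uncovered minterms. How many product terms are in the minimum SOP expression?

3

Round 0: 0000✓ 0001✓ 0010✓ 0011✓ 0100✓ 0101✓ 0110✓ 1001✓ 1011✓ 1101✓ 1111✓
Round 1: -001✓ -011✓ -101✓ 0-00✓ 0-01✓ 0-10✓ 00-0✓ 00-1✓ 000-✓ 001-✓ 01-0✓ 010-✓ 1-01✓ 1-11✓ 10-1✓ 11-1✓
Round 2: --01 -0-1 0--0 0-0- 00-- 1--1
PIs = {--01, -0-1, 0--0, 0-0-, 00--, 1--1}
Coverage chart:
  m0: 0--0,0-0-,00--
  m1: --01,-0-1,0-0-,00--
  m2: 0--0,00--
  m4: 0--0,0-0-
  m5: --01,0-0-
  m6: 0--0 ←essential
  m9: --01,-0-1,1--1
  m11: -0-1,1--1
  m13: --01,1--1
Essential: 0--0
Petrick residual → --01, -0-1
Min cover (3 terms): c'd + b'd + a'd'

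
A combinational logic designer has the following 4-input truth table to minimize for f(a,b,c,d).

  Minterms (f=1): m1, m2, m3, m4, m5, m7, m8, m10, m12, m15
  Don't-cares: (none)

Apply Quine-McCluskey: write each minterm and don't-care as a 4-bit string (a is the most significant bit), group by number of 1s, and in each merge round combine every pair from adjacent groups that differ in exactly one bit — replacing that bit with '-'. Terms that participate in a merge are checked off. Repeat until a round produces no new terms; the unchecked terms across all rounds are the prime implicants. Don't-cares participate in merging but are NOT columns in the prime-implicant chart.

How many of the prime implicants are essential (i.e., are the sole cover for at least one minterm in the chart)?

Round 0: 0001✓ 0010✓ 0011✓ 0100✓ 0101✓ 0111✓ 1000✓ 1010✓ 1100✓ 1111✓
Round 1: -010 -100 -111 0-01✓ 0-11✓ 00-1✓ 001- 01-1✓ 010- 1-00 10-0
Round 2: 0--1
PIs = {-010, -100, -111, 0--1, 001-, 010-, 1-00, 10-0}
Coverage chart:
  m1: 0--1 ←essential
  m2: -010,001-
  m3: 0--1,001-
  m4: -100,010-
  m5: 0--1,010-
  m7: -111,0--1
  m8: 1-00,10-0
  m10: -010,10-0
  m12: -100,1-00
  m15: -111 ←essential
Essential: -111, 0--1

2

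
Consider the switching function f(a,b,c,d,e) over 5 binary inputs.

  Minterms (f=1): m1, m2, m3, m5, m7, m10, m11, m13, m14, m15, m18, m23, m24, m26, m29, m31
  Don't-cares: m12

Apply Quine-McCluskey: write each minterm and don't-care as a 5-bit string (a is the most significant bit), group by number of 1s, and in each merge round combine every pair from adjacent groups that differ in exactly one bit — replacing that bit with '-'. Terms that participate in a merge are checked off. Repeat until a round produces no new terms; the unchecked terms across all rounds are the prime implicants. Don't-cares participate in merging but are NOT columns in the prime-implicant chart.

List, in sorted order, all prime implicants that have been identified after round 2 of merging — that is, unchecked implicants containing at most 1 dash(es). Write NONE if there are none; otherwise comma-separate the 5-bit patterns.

size-2^0 implicants → 00001(✓)  00010(✓)  00011(✓)  00101(✓)  00111(✓)  01010(✓)  01011(✓)  01100(✓)  01101(✓)  01110(✓)  01111(✓)  10010(✓)  10111(✓)  11000(✓)  11010(✓)  11101(✓)  11111(✓)
size-2^1 implicants → -0010(✓)  -0111(✓)  -1010(✓)  -1101(✓)  -1111(✓)  0-010(✓)  0-011(✓)  0-101(✓)  0-111(✓)  00-01(✓)  00-11(✓)  000-1(✓)  0001-(✓)  001-1(✓)  01-10(✓)  01-11(✓)  0101-(✓)  011-0(✓)  011-1(✓)  0110-(✓)  0111-(✓)  1-010(✓)  1-111(✓)  110-0  111-1(✓)
size-2^2 implicants → --010  --111  -11-1  0--11  0-01-  0-1-1  00--1  01-1-  011--
Unchecked terms (primes): --010, --111, -11-1, 0--11, 0-01-, 0-1-1, 00--1, 01-1-, 011--, 110-0

110-0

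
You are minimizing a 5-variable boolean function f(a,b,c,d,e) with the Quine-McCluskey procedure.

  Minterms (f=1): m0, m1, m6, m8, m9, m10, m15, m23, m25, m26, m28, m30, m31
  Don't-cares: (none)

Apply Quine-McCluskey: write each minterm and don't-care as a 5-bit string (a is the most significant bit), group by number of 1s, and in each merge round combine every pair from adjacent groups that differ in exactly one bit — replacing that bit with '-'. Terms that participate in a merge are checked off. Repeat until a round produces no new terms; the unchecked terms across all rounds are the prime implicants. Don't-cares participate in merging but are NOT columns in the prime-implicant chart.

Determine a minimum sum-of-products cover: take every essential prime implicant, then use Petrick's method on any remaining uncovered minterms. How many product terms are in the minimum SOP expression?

Round 0: 00000✓ 00001✓ 00110 01000✓ 01001✓ 01010✓ 01111✓ 10111✓ 11001✓ 11010✓ 11100✓ 11110✓ 11111✓
Round 1: -1001 -1010 -1111 0-000✓ 0-001✓ 0000-✓ 010-0 0100-✓ 1-111 11-10 111-0 1111-
Round 2: 0-00-
PIs = {-1001, -1010, -1111, 0-00-, 00110, 010-0, 1-111, 11-10, 111-0, 1111-}
Coverage chart:
  m0: 0-00- ←essential
  m1: 0-00- ←essential
  m6: 00110 ←essential
  m8: 0-00-,010-0
  m9: -1001,0-00-
  m10: -1010,010-0
  m15: -1111 ←essential
  m23: 1-111 ←essential
  m25: -1001 ←essential
  m26: -1010,11-10
  m28: 111-0 ←essential
  m30: 11-10,111-0,1111-
  m31: -1111,1-111,1111-
Essential: -1001, -1111, 0-00-, 00110, 1-111, 111-0
Petrick residual → -1010
Min cover (7 terms): bc'd'e + bc'de' + bcde + a'c'd' + a'b'cde' + acde + abce'

7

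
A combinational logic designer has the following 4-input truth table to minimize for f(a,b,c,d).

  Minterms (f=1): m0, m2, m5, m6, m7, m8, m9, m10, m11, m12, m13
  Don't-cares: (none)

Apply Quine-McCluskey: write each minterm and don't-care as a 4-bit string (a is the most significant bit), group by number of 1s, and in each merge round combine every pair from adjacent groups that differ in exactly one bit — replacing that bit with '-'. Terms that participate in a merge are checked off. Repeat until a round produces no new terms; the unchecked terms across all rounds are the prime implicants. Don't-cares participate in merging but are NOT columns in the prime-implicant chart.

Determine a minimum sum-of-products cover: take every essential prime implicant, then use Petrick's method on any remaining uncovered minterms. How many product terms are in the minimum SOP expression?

size-2^0 implicants → 0000(✓)  0010(✓)  0101(✓)  0110(✓)  0111(✓)  1000(✓)  1001(✓)  1010(✓)  1011(✓)  1100(✓)  1101(✓)
size-2^1 implicants → -000(✓)  -010(✓)  -101  0-10  00-0(✓)  01-1  011-  1-00(✓)  1-01(✓)  10-0(✓)  10-1(✓)  100-(✓)  101-(✓)  110-(✓)
size-2^2 implicants → -0-0  1-0-  10--
Unchecked terms (primes): -0-0, -101, 0-10, 01-1, 011-, 1-0-, 10--
Minterm coverage:
  m0 ⊆ -0-0 [E]
  m2 ⊆ -0-0,0-10
  m5 ⊆ -101,01-1
  m6 ⊆ 0-10,011-
  m7 ⊆ 01-1,011-
  m8 ⊆ -0-0,1-0-,10--
  m9 ⊆ 1-0-,10--
  m10 ⊆ -0-0,10--
  m11 ⊆ 10-- [E]
  m12 ⊆ 1-0- [E]
  m13 ⊆ -101,1-0-
E = {-0-0, 1-0-, 10--}
Petrick residual → -101, 011-
Cover = b'd' + bc'd + a'bc + ac' + ab'  |cover|=5

5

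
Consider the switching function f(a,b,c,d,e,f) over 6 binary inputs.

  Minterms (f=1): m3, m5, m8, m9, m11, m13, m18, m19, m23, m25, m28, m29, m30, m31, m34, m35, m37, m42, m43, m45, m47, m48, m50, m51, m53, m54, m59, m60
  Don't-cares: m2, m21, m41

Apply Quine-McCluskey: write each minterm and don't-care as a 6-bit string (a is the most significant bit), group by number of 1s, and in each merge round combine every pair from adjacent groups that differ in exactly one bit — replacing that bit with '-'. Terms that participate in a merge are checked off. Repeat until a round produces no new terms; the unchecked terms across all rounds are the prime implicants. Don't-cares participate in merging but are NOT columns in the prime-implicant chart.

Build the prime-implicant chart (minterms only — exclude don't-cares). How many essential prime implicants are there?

[col 0] 000010*, 000011*, 000101*, 001000*, 001001*, 001011*, 001101*, 010010*, 010011*, 010101*, 010111*, 011001*, 011100*, 011101*, 011110*, 011111*, 100010*, 100011*, 100101*, 101001*, 101010*, 101011*, 101101*, 101111*, 110000*, 110010*, 110011*, 110101*, 110110*, 111011*, 111100*
[col 1] -00010*, -00011*, -00101*, -01001*, -01011*, -01101*, -10010*, -10011*, -10101*, -11100, 0-0010*, 0-0011*, 0-0101*, 0-1001*, 0-1101*, 00-011*, 00-101*, 00001-*, 001-01*, 0010-1*, 00100-, 01-101*, 01-111*, 010-11, 01001-*, 0101-1*, 011-01*, 0111-0*, 0111-1*, 01110-*, 01111-*, 1-0010*, 1-0011*, 1-0101*, 1-1011*, 10-010*, 10-011*, 10-101*, 10001-*, 101-01*, 101-11*, 1010-1*, 10101-*, 1011-1*, 11-011*, 110-10, 1100-0, 11001-*
[col 2] --0010*, --0011*, --0101, -0-011, -0-101, -0001-*, -01-01, -010-1, -1001-*, 0--101, 0-001-*, 0-1-01, 01-1-1, 0111--, 1--011, 1-001-*, 10-01-, 101--1
[col 3] --001-
Prime implicants: --001-, --0101, -0-011, -0-101, -01-01, -010-1, -11100, 0--101, 0-1-01, 00100-, 01-1-1, 010-11, 0111--, 1--011, 10-01-, 101--1, 110-10, 1100-0
PI chart (minterm → PIs covering it):
  3 | --001-,-0-011
  5 | --0101,-0-101,0--101
  8 | 00100-  (sole → essential)
  9 | -01-01,-010-1,0-1-01,00100-
  11 | -0-011,-010-1
  13 | -0-101,-01-01,0--101,0-1-01
  18 | --001-  (sole → essential)
  19 | --001-,010-11
  23 | 01-1-1,010-11
  25 | 0-1-01  (sole → essential)
  28 | -11100,0111--
  29 | 0--101,0-1-01,01-1-1,0111--
  30 | 0111--  (sole → essential)
  31 | 01-1-1,0111--
  34 | --001-,10-01-
  35 | --001-,-0-011,1--011,10-01-
  37 | --0101,-0-101
  42 | 10-01-  (sole → essential)
  43 | -0-011,-010-1,1--011,10-01-,101--1
  45 | -0-101,-01-01,101--1
  47 | 101--1  (sole → essential)
  48 | 1100-0  (sole → essential)
  50 | --001-,110-10,1100-0
  51 | --001-,1--011
  53 | --0101  (sole → essential)
  54 | 110-10  (sole → essential)
  59 | 1--011  (sole → essential)
  60 | -11100  (sole → essential)
Essential prime implicants: --001-, --0101, -11100, 0-1-01, 00100-, 0111--, 1--011, 10-01-, 101--1, 110-10, 1100-0

11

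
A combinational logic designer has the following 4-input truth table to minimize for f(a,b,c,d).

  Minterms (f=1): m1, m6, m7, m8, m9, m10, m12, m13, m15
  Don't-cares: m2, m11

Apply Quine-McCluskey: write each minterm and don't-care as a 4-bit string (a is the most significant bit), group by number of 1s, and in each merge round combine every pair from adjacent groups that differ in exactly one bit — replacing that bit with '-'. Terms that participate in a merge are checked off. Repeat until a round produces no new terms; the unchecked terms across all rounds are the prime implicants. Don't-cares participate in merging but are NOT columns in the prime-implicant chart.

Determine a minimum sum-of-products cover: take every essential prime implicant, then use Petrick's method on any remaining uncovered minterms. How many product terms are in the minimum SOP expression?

5

size-2^0 implicants → 0001(✓)  0010(✓)  0110(✓)  0111(✓)  1000(✓)  1001(✓)  1010(✓)  1011(✓)  1100(✓)  1101(✓)  1111(✓)
size-2^1 implicants → -001  -010  -111  0-10  011-  1-00(✓)  1-01(✓)  1-11(✓)  10-0(✓)  10-1(✓)  100-(✓)  101-(✓)  11-1(✓)  110-(✓)
size-2^2 implicants → 1--1  1-0-  10--
Unchecked terms (primes): -001, -010, -111, 0-10, 011-, 1--1, 1-0-, 10--
Minterm coverage:
  m1 ⊆ -001 [E]
  m6 ⊆ 0-10,011-
  m7 ⊆ -111,011-
  m8 ⊆ 1-0-,10--
  m9 ⊆ -001,1--1,1-0-,10--
  m10 ⊆ -010,10--
  m12 ⊆ 1-0- [E]
  m13 ⊆ 1--1,1-0-
  m15 ⊆ -111,1--1
E = {-001, 1-0-}
Petrick residual → -010, -111, 0-10
Cover = b'c'd + b'cd' + bcd + a'cd' + ac'  |cover|=5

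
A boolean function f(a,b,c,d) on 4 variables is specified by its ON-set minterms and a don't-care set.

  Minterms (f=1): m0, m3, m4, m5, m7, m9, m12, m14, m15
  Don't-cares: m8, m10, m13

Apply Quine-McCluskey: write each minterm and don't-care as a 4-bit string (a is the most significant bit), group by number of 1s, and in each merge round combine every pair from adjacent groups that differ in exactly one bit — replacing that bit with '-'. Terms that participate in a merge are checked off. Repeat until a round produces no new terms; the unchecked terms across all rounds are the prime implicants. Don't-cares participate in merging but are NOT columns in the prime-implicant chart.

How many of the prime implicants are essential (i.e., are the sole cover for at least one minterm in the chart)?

3

size-2^0 implicants → 0000(✓)  0011(✓)  0100(✓)  0101(✓)  0111(✓)  1000(✓)  1001(✓)  1010(✓)  1100(✓)  1101(✓)  1110(✓)  1111(✓)
size-2^1 implicants → -000(✓)  -100(✓)  -101(✓)  -111(✓)  0-00(✓)  0-11  01-1(✓)  010-(✓)  1-00(✓)  1-01(✓)  1-10(✓)  10-0(✓)  100-(✓)  11-0(✓)  11-1(✓)  110-(✓)  111-(✓)
size-2^2 implicants → --00  -1-1  -10-  1--0  1-0-  11--
Unchecked terms (primes): --00, -1-1, -10-, 0-11, 1--0, 1-0-, 11--
Minterm coverage:
  m0 ⊆ --00 [E]
  m3 ⊆ 0-11 [E]
  m4 ⊆ --00,-10-
  m5 ⊆ -1-1,-10-
  m7 ⊆ -1-1,0-11
  m9 ⊆ 1-0- [E]
  m12 ⊆ --00,-10-,1--0,1-0-,11--
  m14 ⊆ 1--0,11--
  m15 ⊆ -1-1,11--
E = {--00, 0-11, 1-0-}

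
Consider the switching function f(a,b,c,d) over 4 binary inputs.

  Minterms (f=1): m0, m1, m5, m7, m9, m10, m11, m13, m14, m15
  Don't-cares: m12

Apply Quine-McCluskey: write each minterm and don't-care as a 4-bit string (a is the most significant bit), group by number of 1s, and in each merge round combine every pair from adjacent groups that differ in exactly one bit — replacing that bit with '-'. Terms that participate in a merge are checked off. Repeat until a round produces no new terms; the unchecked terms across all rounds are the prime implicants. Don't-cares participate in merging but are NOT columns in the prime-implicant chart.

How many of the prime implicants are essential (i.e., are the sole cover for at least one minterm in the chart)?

3

Round 0: 0000✓ 0001✓ 0101✓ 0111✓ 1001✓ 1010✓ 1011✓ 1100✓ 1101✓ 1110✓ 1111✓
Round 1: -001✓ -101✓ -111✓ 0-01✓ 000- 01-1✓ 1-01✓ 1-10✓ 1-11✓ 10-1✓ 101-✓ 11-0✓ 11-1✓ 110-✓ 111-✓
Round 2: --01 -1-1 1--1 1-1- 11--
PIs = {--01, -1-1, 000-, 1--1, 1-1-, 11--}
Coverage chart:
  m0: 000- ←essential
  m1: --01,000-
  m5: --01,-1-1
  m7: -1-1 ←essential
  m9: --01,1--1
  m10: 1-1- ←essential
  m11: 1--1,1-1-
  m13: --01,-1-1,1--1,11--
  m14: 1-1-,11--
  m15: -1-1,1--1,1-1-,11--
Essential: -1-1, 000-, 1-1-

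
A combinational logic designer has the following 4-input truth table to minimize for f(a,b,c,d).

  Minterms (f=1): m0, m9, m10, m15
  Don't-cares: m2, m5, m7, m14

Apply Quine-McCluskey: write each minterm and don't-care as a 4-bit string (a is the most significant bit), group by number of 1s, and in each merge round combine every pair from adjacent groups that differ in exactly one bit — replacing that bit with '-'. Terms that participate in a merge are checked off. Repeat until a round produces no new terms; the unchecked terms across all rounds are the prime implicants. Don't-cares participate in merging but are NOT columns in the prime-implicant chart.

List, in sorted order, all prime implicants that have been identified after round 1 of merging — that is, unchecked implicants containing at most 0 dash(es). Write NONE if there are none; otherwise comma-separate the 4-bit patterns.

size-2^0 implicants → 0000(✓)  0010(✓)  0101(✓)  0111(✓)  1001  1010(✓)  1110(✓)  1111(✓)
size-2^1 implicants → -010  -111  00-0  01-1  1-10  111-
Unchecked terms (primes): -010, -111, 00-0, 01-1, 1-10, 1001, 111-

1001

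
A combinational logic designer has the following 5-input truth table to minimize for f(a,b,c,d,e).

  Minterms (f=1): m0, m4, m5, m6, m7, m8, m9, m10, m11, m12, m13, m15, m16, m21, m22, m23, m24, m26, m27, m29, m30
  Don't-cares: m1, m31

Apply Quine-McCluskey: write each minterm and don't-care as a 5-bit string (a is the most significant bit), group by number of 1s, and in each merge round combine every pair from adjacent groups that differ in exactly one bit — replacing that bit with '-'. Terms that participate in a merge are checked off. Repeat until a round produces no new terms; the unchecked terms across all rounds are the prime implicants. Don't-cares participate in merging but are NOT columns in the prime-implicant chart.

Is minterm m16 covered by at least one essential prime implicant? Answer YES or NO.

YES

Round 0: 00000✓ 00001✓ 00100✓ 00101✓ 00110✓ 00111✓ 01000✓ 01001✓ 01010✓ 01011✓ 01100✓ 01101✓ 01111✓ 10000✓ 10101✓ 10110✓ 10111✓ 11000✓ 11010✓ 11011✓ 11101✓ 11110✓ 11111✓
Round 1: -0000✓ -0101✓ -0110✓ -0111✓ -1000✓ -1010✓ -1011✓ -1101✓ -1111✓ 0-000✓ 0-001✓ 0-100✓ 0-101✓ 0-111✓ 00-00✓ 00-01✓ 0000-✓ 001-0✓ 001-1✓ 0010-✓ 0011-✓ 01-00✓ 01-01✓ 01-11✓ 010-0✓ 010-1✓ 0100-✓ 0101-✓ 011-1✓ 0110-✓ 1-000✓ 1-101✓ 1-110✓ 1-111✓ 101-1✓ 1011-✓ 11-10✓ 11-11✓ 110-0✓ 1101-✓ 111-1✓ 1111-✓
Round 2: --000 --101✓ --111✓ -01-1✓ -011- -1-11 -10-0 -101- -11-1✓ 0--00✓ 0--01✓ 0-00-✓ 0-1-1✓ 0-10-✓ 00-0-✓ 001-- 01--1 01-0-✓ 010-- 1-1-1✓ 1-11- 11-1-
Round 3: --1-1 0--0-
PIs = {--000, --1-1, -011-, -1-11, -10-0, -101-, 0--0-, 001--, 01--1, 010--, 1-11-, 11-1-}
Coverage chart:
  m0: --000,0--0-
  m4: 0--0-,001--
  m5: --1-1,0--0-,001--
  m6: -011-,001--
  m7: --1-1,-011-,001--
  m8: --000,-10-0,0--0-,010--
  m9: 0--0-,01--1,010--
  m10: -10-0,-101-,010--
  m11: -1-11,-101-,01--1,010--
  m12: 0--0- ←essential
  m13: --1-1,0--0-,01--1
  m15: --1-1,-1-11,01--1
  m16: --000 ←essential
  m21: --1-1 ←essential
  m22: -011-,1-11-
  m23: --1-1,-011-,1-11-
  m24: --000,-10-0
  m26: -10-0,-101-,11-1-
  m27: -1-11,-101-,11-1-
  m29: --1-1 ←essential
  m30: 1-11-,11-1-
Essential: --000, --1-1, 0--0-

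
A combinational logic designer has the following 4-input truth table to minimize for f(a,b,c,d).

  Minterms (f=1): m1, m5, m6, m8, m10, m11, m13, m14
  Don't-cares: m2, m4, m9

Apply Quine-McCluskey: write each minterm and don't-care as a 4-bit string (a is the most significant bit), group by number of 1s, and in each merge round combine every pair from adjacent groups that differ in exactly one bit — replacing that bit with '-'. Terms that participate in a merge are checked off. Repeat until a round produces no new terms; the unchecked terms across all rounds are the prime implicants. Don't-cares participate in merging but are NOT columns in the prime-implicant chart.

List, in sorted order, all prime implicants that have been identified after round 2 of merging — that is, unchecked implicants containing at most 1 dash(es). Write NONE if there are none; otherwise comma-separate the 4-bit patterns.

Round 0: 0001✓ 0010✓ 0100✓ 0101✓ 0110✓ 1000✓ 1001✓ 1010✓ 1011✓ 1101✓ 1110✓
Round 1: -001✓ -010✓ -101✓ -110✓ 0-01✓ 0-10✓ 01-0 010- 1-01✓ 1-10✓ 10-0✓ 10-1✓ 100-✓ 101-✓
Round 2: --01 --10 10--
PIs = {--01, --10, 01-0, 010-, 10--}

01-0, 010-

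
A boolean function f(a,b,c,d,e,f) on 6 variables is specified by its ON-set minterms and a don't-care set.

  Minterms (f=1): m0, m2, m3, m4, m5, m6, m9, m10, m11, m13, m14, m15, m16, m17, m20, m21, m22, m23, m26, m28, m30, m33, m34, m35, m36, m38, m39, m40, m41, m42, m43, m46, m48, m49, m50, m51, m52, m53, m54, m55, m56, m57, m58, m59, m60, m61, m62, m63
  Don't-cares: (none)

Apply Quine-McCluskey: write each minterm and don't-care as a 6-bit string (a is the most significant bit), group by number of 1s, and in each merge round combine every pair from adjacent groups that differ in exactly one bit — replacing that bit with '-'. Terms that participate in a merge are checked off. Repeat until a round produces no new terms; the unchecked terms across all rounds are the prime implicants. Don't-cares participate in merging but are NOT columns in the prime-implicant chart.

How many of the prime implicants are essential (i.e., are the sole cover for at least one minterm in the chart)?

size-2^0 implicants → 000000(✓)  000010(✓)  000011(✓)  000100(✓)  000101(✓)  000110(✓)  001001(✓)  001010(✓)  001011(✓)  001101(✓)  001110(✓)  001111(✓)  010000(✓)  010001(✓)  010100(✓)  010101(✓)  010110(✓)  010111(✓)  011010(✓)  011100(✓)  011110(✓)  100001(✓)  100010(✓)  100011(✓)  100100(✓)  100110(✓)  100111(✓)  101000(✓)  101001(✓)  101010(✓)  101011(✓)  101110(✓)  110000(✓)  110001(✓)  110010(✓)  110011(✓)  110100(✓)  110101(✓)  110110(✓)  110111(✓)  111000(✓)  111001(✓)  111010(✓)  111011(✓)  111100(✓)  111101(✓)  111110(✓)  111111(✓)
size-2^1 implicants → -00010(✓)  -00011(✓)  -00100(✓)  -00110(✓)  -01001(✓)  -01010(✓)  -01011(✓)  -01110(✓)  -10000(✓)  -10001(✓)  -10100(✓)  -10101(✓)  -10110(✓)  -10111(✓)  -11010(✓)  -11100(✓)  -11110(✓)  0-0000(✓)  0-0100(✓)  0-0101(✓)  0-0110(✓)  0-1010(✓)  0-1110(✓)  00-010(✓)  00-011(✓)  00-101  00-110(✓)  000-00(✓)  000-10(✓)  0000-0(✓)  00001-(✓)  0001-0(✓)  00010-(✓)  001-01(✓)  001-10(✓)  001-11(✓)  0010-1(✓)  00101-(✓)  0011-1(✓)  00111-(✓)  01-100(✓)  01-110(✓)  010-00(✓)  010-01(✓)  01000-(✓)  0101-0(✓)  0101-1(✓)  01010-(✓)  01011-(✓)  011-10(✓)  0111-0(✓)  1-0001(✓)  1-0010(✓)  1-0011(✓)  1-0100(✓)  1-0110(✓)  1-0111(✓)  1-1000(✓)  1-1001(✓)  1-1010(✓)  1-1011(✓)  1-1110(✓)  10-001(✓)  10-010(✓)  10-011(✓)  10-110(✓)  100-10(✓)  100-11(✓)  1000-1(✓)  10001-(✓)  1001-0(✓)  10011-(✓)  101-10(✓)  1010-0(✓)  1010-1(✓)  10100-(✓)  10101-(✓)  11-000(✓)  11-001(✓)  11-010(✓)  11-011(✓)  11-100(✓)  11-101(✓)  11-110(✓)  11-111(✓)  110-00(✓)  110-01(✓)  110-10(✓)  110-11(✓)  1100-0(✓)  1100-1(✓)  11000-(✓)  11001-(✓)  1101-0(✓)  1101-1(✓)  11010-(✓)  11011-(✓)  111-00(✓)  111-01(✓)  111-10(✓)  111-11(✓)  1110-0(✓)  1110-1(✓)  11100-(✓)  11101-(✓)  1111-0(✓)  1111-1(✓)  11110-(✓)  11111-(✓)
size-2^2 implicants → --0100(✓)  --0110(✓)  --1010(✓)  --1110(✓)  -0-010(✓)  -0-011(✓)  -0-110(✓)  -00-10(✓)  -0001-(✓)  -001-0(✓)  -01-10(✓)  -010-1  -0101-(✓)  -1-100(✓)  -1-110(✓)  -10-00(✓)  -10-01(✓)  -1000-(✓)  -101-0(✓)  -101-1(✓)  -1010-(✓)  -1011-(✓)  -11-10(✓)  -111-0(✓)  0--110(✓)  0-0-00  0-01-0(✓)  0-010-  0-1-10(✓)  00--10(✓)  00-01-(✓)  000--0  001--1  001-1-  01-1-0(✓)  010-0-(✓)  0101--(✓)  1--001(✓)  1--010(✓)  1--011(✓)  1--110(✓)  1-0-10(✓)  1-0-11(✓)  1-00-1(✓)  1-001-(✓)  1-01-0(✓)  1-011-(✓)  1-1-10(✓)  1-10-0(✓)  1-10-1(✓)  1-100-(✓)  1-101-(✓)  10--10(✓)  10-0-1(✓)  10-01-(✓)  100-1-(✓)  1010--(✓)  11--00(✓)  11--01(✓)  11--10(✓)  11--11(✓)  11-0-0(✓)  11-0-1(✓)  11-00-(✓)  11-01-(✓)  11-1-0(✓)  11-1-1(✓)  11-10-(✓)  11-11-(✓)  110--0(✓)  110--1(✓)  110-0-(✓)  110-1-(✓)  1100--(✓)  1101--(✓)  111--0(✓)  111--1(✓)  111-0-(✓)  111-1-(✓)  1110--(✓)  1111--(✓)
size-2^3 implicants → ---110  --01-0  --1-10  -0--10  -0-01-  -1-1-0  -10-0-  -101--  1---10  1--0-1  1--01-  1-0-1-  1-10--  11---0(✓)  11---1(✓)  11--0-(✓)  11--1-(✓)  11-0--(✓)  11-1--(✓)  110---(✓)  111---(✓)
size-2^4 implicants → 11----
Unchecked terms (primes): ---110, --01-0, --1-10, -0--10, -0-01-, -010-1, -1-1-0, -10-0-, -101--, 0-0-00, 0-010-, 00-101, 000--0, 001--1, 001-1-, 1---10, 1--0-1, 1--01-, 1-0-1-, 1-10--, 11----
Minterm coverage:
  m0 ⊆ 0-0-00,000--0
  m2 ⊆ -0--10,-0-01-,000--0
  m3 ⊆ -0-01- [E]
  m4 ⊆ --01-0,0-0-00,0-010-,000--0
  m5 ⊆ 0-010-,00-101
  m6 ⊆ ---110,--01-0,-0--10,000--0
  m9 ⊆ -010-1,001--1
  m10 ⊆ --1-10,-0--10,-0-01-,001-1-
  m11 ⊆ -0-01-,-010-1,001--1,001-1-
  m13 ⊆ 00-101,001--1
  m14 ⊆ ---110,--1-10,-0--10,001-1-
  m15 ⊆ 001--1,001-1-
  m16 ⊆ -10-0-,0-0-00
  m17 ⊆ -10-0- [E]
  m20 ⊆ --01-0,-1-1-0,-10-0-,-101--,0-0-00,0-010-
  m21 ⊆ -10-0-,-101--,0-010-
  m22 ⊆ ---110,--01-0,-1-1-0,-101--
  m23 ⊆ -101-- [E]
  m26 ⊆ --1-10 [E]
  m28 ⊆ -1-1-0 [E]
  m30 ⊆ ---110,--1-10,-1-1-0
  m33 ⊆ 1--0-1 [E]
  m34 ⊆ -0--10,-0-01-,1---10,1--01-,1-0-1-
  m35 ⊆ -0-01-,1--0-1,1--01-,1-0-1-
  m36 ⊆ --01-0 [E]
  m38 ⊆ ---110,--01-0,-0--10,1---10,1-0-1-
  m39 ⊆ 1-0-1- [E]
  m40 ⊆ 1-10-- [E]
  m41 ⊆ -010-1,1--0-1,1-10--
  m42 ⊆ --1-10,-0--10,-0-01-,1---10,1--01-,1-10--
  m43 ⊆ -0-01-,-010-1,1--0-1,1--01-,1-10--
  m46 ⊆ ---110,--1-10,-0--10,1---10
  m48 ⊆ -10-0-,11----
  m49 ⊆ -10-0-,1--0-1,11----
  m50 ⊆ 1---10,1--01-,1-0-1-,11----
  m51 ⊆ 1--0-1,1--01-,1-0-1-,11----
  m52 ⊆ --01-0,-1-1-0,-10-0-,-101--,11----
  m53 ⊆ -10-0-,-101--,11----
  m54 ⊆ ---110,--01-0,-1-1-0,-101--,1---10,1-0-1-,11----
  m55 ⊆ -101--,1-0-1-,11----
  m56 ⊆ 1-10--,11----
  m57 ⊆ 1--0-1,1-10--,11----
  m58 ⊆ --1-10,1---10,1--01-,1-10--,11----
  m59 ⊆ 1--0-1,1--01-,1-10--,11----
  m60 ⊆ -1-1-0,11----
  m61 ⊆ 11---- [E]
  m62 ⊆ ---110,--1-10,-1-1-0,1---10,11----
  m63 ⊆ 11---- [E]
E = {--01-0, --1-10, -0-01-, -1-1-0, -10-0-, -101--, 1--0-1, 1-0-1-, 1-10--, 11----}

10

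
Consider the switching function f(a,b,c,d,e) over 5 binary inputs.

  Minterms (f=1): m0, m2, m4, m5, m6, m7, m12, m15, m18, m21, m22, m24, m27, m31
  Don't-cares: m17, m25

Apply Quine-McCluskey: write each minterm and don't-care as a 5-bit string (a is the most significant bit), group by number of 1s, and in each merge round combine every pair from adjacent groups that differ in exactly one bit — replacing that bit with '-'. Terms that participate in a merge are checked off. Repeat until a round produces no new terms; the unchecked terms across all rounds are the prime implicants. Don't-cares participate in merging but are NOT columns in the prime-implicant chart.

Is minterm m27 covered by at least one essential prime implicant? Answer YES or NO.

NO

size-2^0 implicants → 00000(✓)  00010(✓)  00100(✓)  00101(✓)  00110(✓)  00111(✓)  01100(✓)  01111(✓)  10001(✓)  10010(✓)  10101(✓)  10110(✓)  11000(✓)  11001(✓)  11011(✓)  11111(✓)
size-2^1 implicants → -0010(✓)  -0101  -0110(✓)  -1111  0-100  0-111  00-00(✓)  00-10(✓)  000-0(✓)  001-0(✓)  001-1(✓)  0010-(✓)  0011-(✓)  1-001  10-01  10-10(✓)  11-11  110-1  1100-
size-2^2 implicants → -0-10  00--0  001--
Unchecked terms (primes): -0-10, -0101, -1111, 0-100, 0-111, 00--0, 001--, 1-001, 10-01, 11-11, 110-1, 1100-
Minterm coverage:
  m0 ⊆ 00--0 [E]
  m2 ⊆ -0-10,00--0
  m4 ⊆ 0-100,00--0,001--
  m5 ⊆ -0101,001--
  m6 ⊆ -0-10,00--0,001--
  m7 ⊆ 0-111,001--
  m12 ⊆ 0-100 [E]
  m15 ⊆ -1111,0-111
  m18 ⊆ -0-10 [E]
  m21 ⊆ -0101,10-01
  m22 ⊆ -0-10 [E]
  m24 ⊆ 1100- [E]
  m27 ⊆ 11-11,110-1
  m31 ⊆ -1111,11-11
E = {-0-10, 0-100, 00--0, 1100-}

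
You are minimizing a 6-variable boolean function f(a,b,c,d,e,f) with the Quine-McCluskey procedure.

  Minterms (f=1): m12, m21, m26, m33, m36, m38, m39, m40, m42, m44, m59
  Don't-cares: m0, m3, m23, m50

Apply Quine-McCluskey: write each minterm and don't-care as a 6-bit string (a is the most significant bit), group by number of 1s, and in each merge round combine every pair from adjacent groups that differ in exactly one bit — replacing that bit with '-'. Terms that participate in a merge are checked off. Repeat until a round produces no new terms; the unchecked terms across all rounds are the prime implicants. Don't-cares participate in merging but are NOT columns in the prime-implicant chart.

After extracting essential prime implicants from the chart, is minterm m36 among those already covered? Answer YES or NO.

NO

[col 0] 000000, 000011, 001100*, 010101*, 010111*, 011010, 100001, 100100*, 100110*, 100111*, 101000*, 101010*, 101100*, 110010, 111011
[col 1] -01100, 0101-1, 10-100, 1001-0, 10011-, 101-00, 1010-0
Prime implicants: -01100, 000000, 000011, 0101-1, 011010, 10-100, 100001, 1001-0, 10011-, 101-00, 1010-0, 110010, 111011
PI chart (minterm → PIs covering it):
  12 | -01100  (sole → essential)
  21 | 0101-1  (sole → essential)
  26 | 011010  (sole → essential)
  33 | 100001  (sole → essential)
  36 | 10-100,1001-0
  38 | 1001-0,10011-
  39 | 10011-  (sole → essential)
  40 | 101-00,1010-0
  42 | 1010-0  (sole → essential)
  44 | -01100,10-100,101-00
  59 | 111011  (sole → essential)
Essential prime implicants: -01100, 0101-1, 011010, 100001, 10011-, 1010-0, 111011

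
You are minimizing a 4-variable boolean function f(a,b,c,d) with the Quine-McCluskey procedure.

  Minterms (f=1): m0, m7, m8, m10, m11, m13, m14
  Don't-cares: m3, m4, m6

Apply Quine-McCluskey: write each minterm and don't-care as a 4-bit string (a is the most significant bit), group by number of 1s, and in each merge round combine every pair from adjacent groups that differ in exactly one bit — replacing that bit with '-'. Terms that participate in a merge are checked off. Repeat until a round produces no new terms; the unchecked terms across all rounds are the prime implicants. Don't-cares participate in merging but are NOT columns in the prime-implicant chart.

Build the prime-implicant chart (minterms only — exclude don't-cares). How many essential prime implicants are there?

[col 0] 0000*, 0011*, 0100*, 0110*, 0111*, 1000*, 1010*, 1011*, 1101, 1110*
[col 1] -000, -011, -110, 0-00, 0-11, 01-0, 011-, 1-10, 10-0, 101-
Prime implicants: -000, -011, -110, 0-00, 0-11, 01-0, 011-, 1-10, 10-0, 101-, 1101
PI chart (minterm → PIs covering it):
  0 | -000,0-00
  7 | 0-11,011-
  8 | -000,10-0
  10 | 1-10,10-0,101-
  11 | -011,101-
  13 | 1101  (sole → essential)
  14 | -110,1-10
Essential prime implicants: 1101

1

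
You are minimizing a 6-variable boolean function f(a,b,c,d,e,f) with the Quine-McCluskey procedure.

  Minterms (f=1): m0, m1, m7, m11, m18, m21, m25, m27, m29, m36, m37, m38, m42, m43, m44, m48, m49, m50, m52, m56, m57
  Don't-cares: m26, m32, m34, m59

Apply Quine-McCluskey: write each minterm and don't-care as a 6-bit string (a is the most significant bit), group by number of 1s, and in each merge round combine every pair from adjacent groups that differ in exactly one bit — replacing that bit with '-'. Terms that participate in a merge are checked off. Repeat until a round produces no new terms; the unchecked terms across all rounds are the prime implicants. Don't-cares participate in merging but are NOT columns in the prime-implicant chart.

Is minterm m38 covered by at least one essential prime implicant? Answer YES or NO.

YES

size-2^0 implicants → 000000(✓)  000001(✓)  000111  001011(✓)  010010(✓)  010101(✓)  011001(✓)  011010(✓)  011011(✓)  011101(✓)  100000(✓)  100010(✓)  100100(✓)  100101(✓)  100110(✓)  101010(✓)  101011(✓)  101100(✓)  110000(✓)  110001(✓)  110010(✓)  110100(✓)  111000(✓)  111001(✓)  111011(✓)
size-2^1 implicants → -00000  -01011(✓)  -10010  -11001(✓)  -11011(✓)  0-1011(✓)  00000-  01-010  01-101  011-01  0110-1(✓)  01101-  1-0000(✓)  1-0010(✓)  1-0100(✓)  1-1011(✓)  10-010  10-100  100-00(✓)  100-10(✓)  1000-0(✓)  1001-0(✓)  10010-  10101-  11-000(✓)  11-001(✓)  110-00(✓)  1100-0(✓)  11000-(✓)  1110-1(✓)  11100-(✓)
size-2^2 implicants → --1011  -110-1  1-0-00  1-00-0  100--0  11-00-
Unchecked terms (primes): --1011, -00000, -10010, -110-1, 00000-, 000111, 01-010, 01-101, 011-01, 01101-, 1-0-00, 1-00-0, 10-010, 10-100, 100--0, 10010-, 10101-, 11-00-
Minterm coverage:
  m0 ⊆ -00000,00000-
  m1 ⊆ 00000- [E]
  m7 ⊆ 000111 [E]
  m11 ⊆ --1011 [E]
  m18 ⊆ -10010,01-010
  m21 ⊆ 01-101 [E]
  m25 ⊆ -110-1,011-01
  m27 ⊆ --1011,-110-1,01101-
  m29 ⊆ 01-101,011-01
  m36 ⊆ 1-0-00,10-100,100--0,10010-
  m37 ⊆ 10010- [E]
  m38 ⊆ 100--0 [E]
  m42 ⊆ 10-010,10101-
  m43 ⊆ --1011,10101-
  m44 ⊆ 10-100 [E]
  m48 ⊆ 1-0-00,1-00-0,11-00-
  m49 ⊆ 11-00- [E]
  m50 ⊆ -10010,1-00-0
  m52 ⊆ 1-0-00 [E]
  m56 ⊆ 11-00- [E]
  m57 ⊆ -110-1,11-00-
E = {--1011, 00000-, 000111, 01-101, 1-0-00, 10-100, 100--0, 10010-, 11-00-}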